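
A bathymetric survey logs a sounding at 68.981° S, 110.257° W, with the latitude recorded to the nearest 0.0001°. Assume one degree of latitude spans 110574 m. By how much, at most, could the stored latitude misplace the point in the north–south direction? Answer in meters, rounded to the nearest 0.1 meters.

Rounding to 4 decimal places leaves the latitude within ±5e-05° of the true value.
Along the meridian that is 5e-05° × 110574 m/° = 5.5287 m.

5.5 meters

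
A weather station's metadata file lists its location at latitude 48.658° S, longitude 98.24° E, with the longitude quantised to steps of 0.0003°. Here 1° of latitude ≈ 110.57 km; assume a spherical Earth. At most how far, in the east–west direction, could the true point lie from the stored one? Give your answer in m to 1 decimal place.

11.0 m

With a 0.0003° grid the true value lies within half a step, ±0.0003°/2 = ±0.00015°, of the stored one.
At latitude 48.658° a degree of longitude spans 110570 m × cos 48.658° = 110570 × 0.6606 ≈ 73037.3 m.
East–west error: 0.00015° × 73037.3 m/° ≈ 10.9556 m.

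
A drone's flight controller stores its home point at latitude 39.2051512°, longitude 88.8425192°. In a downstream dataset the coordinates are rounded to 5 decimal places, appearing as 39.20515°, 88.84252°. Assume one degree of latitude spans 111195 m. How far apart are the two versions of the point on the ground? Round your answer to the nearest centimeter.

15 centimeters

Δlat = 39.2051512 − 39.20515 = +0.0000012°; Δlon = 88.8425192 − 88.84252 = -0.0000008°.
North–south shift: 0.0000012 × 111195 = 0.133434 m.
East–west at this latitude: -0.0000008° × 111195 × cos 39.2052° ≈ -0.0000008 × 86163.6 = -0.0689309 m.
Combined displacement = (0.133434² + 0.0689309²)^½ ≈ 0.150187 m.
That is 0.150187 m = 15.019 cm.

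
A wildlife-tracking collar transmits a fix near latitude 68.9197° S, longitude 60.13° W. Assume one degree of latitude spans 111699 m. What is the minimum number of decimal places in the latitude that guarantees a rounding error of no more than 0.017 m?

7 decimal places

One degree of latitude covers 111699 m.
Rounding to N decimal places gives at most 0.5 × 10⁻ᴺ degrees of error, i.e. 0.5 × 10⁻ᴺ × 111699 m.
Need 0.5 × 111699 × 10⁻ᴺ ≤ 0.017 → 10⁻ᴺ ≤ 3.044e-07, so N ≥ 6.52.
At 6 places the error can reach 0.0558 m, but 7 places keeps it to 0.00558 m.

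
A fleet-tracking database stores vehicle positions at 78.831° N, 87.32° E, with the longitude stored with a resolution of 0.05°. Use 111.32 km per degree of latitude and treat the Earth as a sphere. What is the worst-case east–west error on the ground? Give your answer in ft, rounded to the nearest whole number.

1769 ft

With a 0.05° grid the true value lies within half a step, ±0.05°/2 = ±0.025°, of the stored one.
One degree of longitude at 78.831° is 111320 × cos 78.831° ≈ 111320 × 0.1937 = 21563.1 m.
Maximum E–W displacement: 0.025 × 21563.1 = 539.077 m.
Converting: 539.077 m × 3.2808 ft/m ≈ 1768.6 ft.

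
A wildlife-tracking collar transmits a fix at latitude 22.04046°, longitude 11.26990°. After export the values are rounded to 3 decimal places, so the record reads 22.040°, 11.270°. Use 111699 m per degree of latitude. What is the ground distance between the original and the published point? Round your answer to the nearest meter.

The latitude changed by +0.00046° and the longitude by -0.00010°.
N–S: 0.00046° × 111699 m/° = 51.3815 m.
E–W at 22.04°: -0.00010° × 111699 × cos 22.04° = -0.00010 × 111699 × 0.9269 ≈ -10.3536 m.
Combined displacement = (51.3815² + 10.3536²)^½ ≈ 52.4143 m.

52 meters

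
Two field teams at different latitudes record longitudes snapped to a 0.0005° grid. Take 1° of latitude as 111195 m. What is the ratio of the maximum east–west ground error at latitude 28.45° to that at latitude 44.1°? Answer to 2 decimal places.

1.22

With a 0.0005° grid the true value lies within half a step, ±0.0005°/2 = ±0.00025°, of the stored one.
At 28.45°: 0.00025° × 111195 × cos 28.45° = 0.00025 × 111195 × 0.8792 ≈ 24.442 m.
At 44.1°: 0.00025° × 111195 × cos 44.1° = 0.00025 × 111195 × 0.7181 ≈ 19.963 m.
Ratio: 24.442 / 19.963 = cos 28.45° / cos 44.1° ≈ 1.2243.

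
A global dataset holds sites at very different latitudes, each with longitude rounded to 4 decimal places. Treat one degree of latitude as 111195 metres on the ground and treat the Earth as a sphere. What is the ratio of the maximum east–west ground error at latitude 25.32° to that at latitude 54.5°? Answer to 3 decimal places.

1.557

Rounding to 4 decimal places leaves the longitude within ±5e-05° of the true value.
Error at 25.32° = 5e-05° × 111195 × cos 25.32° ≈ 5.5598 × 0.9039 = 5.0256 m.
At 54.5°: 5e-05° × 111195 × cos 54.5° = 5e-05 × 111195 × 0.5807 ≈ 3.2286 m.
The ratio reduces to cos 25.32° / cos 54.5° = 0.9039/0.5807 ≈ 1.5566.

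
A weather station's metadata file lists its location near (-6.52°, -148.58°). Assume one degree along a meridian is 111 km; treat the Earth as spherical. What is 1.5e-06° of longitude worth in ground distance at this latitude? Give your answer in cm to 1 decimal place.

At 6.52° a degree of longitude is 111000 × cos 6.52° ≈ 110282 m, so 1.5e-06° corresponds to 0.165423 m.
That is 0.165423 m = 16.542 cm.

16.5 cm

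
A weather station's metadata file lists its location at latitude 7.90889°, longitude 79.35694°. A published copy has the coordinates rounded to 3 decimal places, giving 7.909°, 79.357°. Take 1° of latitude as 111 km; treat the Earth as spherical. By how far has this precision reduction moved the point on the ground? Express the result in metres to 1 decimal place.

13.9 metres

Δlat = 7.90889 − 7.909 = -0.00011°; Δlon = 79.35694 − 79.357 = -0.00006°.
N–S: -0.00011° × 111000 m/° = -12.21 m.
E–W at 7.909°: -0.00006° × 111000 × cos 7.909° = -0.00006 × 111000 × 0.9905 ≈ -6.59665 m.
Combined displacement = (12.21² + 6.59665²)^½ ≈ 13.878 m.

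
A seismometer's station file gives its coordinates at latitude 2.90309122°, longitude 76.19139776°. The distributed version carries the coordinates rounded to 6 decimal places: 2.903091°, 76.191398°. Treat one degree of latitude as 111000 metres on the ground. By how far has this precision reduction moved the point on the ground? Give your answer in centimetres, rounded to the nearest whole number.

4 centimetres

The latitude changed by +0.00000022° and the longitude by -0.00000024°.
North–south shift: 0.00000022 × 111000 = 0.02442 m.
E–W at 2.90309°: -0.00000024° × 111000 × cos 2.90309° = -0.00000024 × 111000 × 0.9987 ≈ -0.0266058 m.
Hypotenuse of the two orthogonal shifts: √(0.02442² + 0.0266058²) = 0.0361138 m.
That is 0.0361138 m = 3.6114 cm.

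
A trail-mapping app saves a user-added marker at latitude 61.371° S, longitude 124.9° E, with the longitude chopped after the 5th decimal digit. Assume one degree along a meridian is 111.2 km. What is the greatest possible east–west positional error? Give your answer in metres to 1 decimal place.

0.5 metres

Truncating at 5 decimal places can drop up to a full unit in the last place, so the longitude may be off by as much as 1e-05°.
At latitude 61.371° a degree of longitude spans 111200 m × cos 61.371° = 111200 × 0.4791 ≈ 53279.9 m.
Maximum E–W displacement: 1e-05 × 53279.9 = 0.532799 m.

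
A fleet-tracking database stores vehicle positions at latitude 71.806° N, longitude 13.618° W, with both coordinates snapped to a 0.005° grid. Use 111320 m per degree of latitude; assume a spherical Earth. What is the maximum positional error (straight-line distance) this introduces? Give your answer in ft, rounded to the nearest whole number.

With a 0.005° grid the true value lies within half a step, ±0.005°/2 = ±0.0025°, of the stored one.
N–S: 0.0025° × 111320 m/° = 278.3 m.
E–W at 71.806°: 0.0025° × 111320 × cos 71.806° = 0.0025 × 111320 × 0.3122 ≈ 86.8951 m.
Combining orthogonally: (278.3² + 86.8951²)^½ ≈ 291.55 m.
In feet: 291.55 m ÷ 0.3048 ≈ 956.53 ft.

957 ft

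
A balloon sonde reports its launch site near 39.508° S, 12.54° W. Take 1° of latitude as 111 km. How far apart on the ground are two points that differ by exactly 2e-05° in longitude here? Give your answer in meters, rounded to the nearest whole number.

2 meters

One degree of longitude here spans 111000 × cos 39.508° = 111000 × 0.7715 ≈ 85640.5 m; 2e-05° of that is 1.71281 m.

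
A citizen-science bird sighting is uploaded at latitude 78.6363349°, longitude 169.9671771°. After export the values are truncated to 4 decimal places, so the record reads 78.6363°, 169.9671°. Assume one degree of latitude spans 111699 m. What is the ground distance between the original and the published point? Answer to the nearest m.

Δlat = 78.6363349 − 78.6363 = +0.0000349°; Δlon = 169.9671771 − 169.9671 = +0.0000771°.
N–S: 0.0000349° × 111699 m/° = 3.8983 m.
E–W at 78.6363°: 0.0000771° × 111699 × cos 78.6363° = 0.0000771 × 111699 × 0.1970 ≈ 1.69687 m.
Combined displacement = (3.8983² + 1.69687²)^½ ≈ 4.2516 m.

4 m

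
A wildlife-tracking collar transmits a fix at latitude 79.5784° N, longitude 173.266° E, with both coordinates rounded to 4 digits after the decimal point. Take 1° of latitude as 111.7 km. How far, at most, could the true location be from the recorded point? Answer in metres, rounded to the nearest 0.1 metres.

Rounding to 4 decimal places leaves each coordinate within ±5e-05° of the true value.
North–south component: 5e-05° × 111700 = 5.585 m.
E–W at 79.5784°: 5e-05° × 111700 × cos 79.5784° = 5e-05 × 111700 × 0.1809 ≈ 1.01027 m.
Combining orthogonally: (5.585² + 1.01027²)^½ ≈ 5.67564 m.

5.7 metres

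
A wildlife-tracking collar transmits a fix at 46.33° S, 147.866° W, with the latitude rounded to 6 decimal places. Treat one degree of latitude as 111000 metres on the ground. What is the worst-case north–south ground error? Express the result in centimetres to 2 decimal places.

5.55 centimetres

Rounding to 6 decimal places leaves the latitude within ±5e-07° of the true value.
North–south distance: 5e-07° × 111000 m/° = 0.0555 m.
That is 0.0555 m = 5.55 cm.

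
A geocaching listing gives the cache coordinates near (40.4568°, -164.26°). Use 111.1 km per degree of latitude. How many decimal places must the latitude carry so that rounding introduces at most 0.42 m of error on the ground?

One degree of latitude covers 111100 m.
Rounding to N decimal places gives at most 0.5 × 10⁻ᴺ degrees of error, i.e. 0.5 × 10⁻ᴺ × 111100 m.
Need 0.5 × 111100 × 10⁻ᴺ ≤ 0.42 → 10⁻ᴺ ≤ 7.561e-06, so N ≥ 5.12.
At 5 places the error can reach 0.555 m, but 6 places keeps it to 0.0555 m.

6 decimal places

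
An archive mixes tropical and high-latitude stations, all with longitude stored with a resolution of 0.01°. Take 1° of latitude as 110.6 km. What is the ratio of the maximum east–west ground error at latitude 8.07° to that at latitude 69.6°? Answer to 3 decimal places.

2.840

With a 0.01° grid the true value lies within half a step, ±0.01°/2 = ±0.005°, of the stored one.
Error at 8.07° = 0.005° × 110600 × cos 8.07° ≈ 553 × 0.9901 = 547.52 m.
At 69.6°: 0.005° × 110600 × cos 69.6° = 0.005 × 110600 × 0.3486 ≈ 192.76 m.
Ratio: 547.52 / 192.76 = cos 8.07° / cos 69.6° ≈ 2.8404.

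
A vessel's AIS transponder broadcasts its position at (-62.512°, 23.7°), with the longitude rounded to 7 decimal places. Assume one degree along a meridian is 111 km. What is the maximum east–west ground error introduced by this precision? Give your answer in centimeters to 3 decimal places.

0.256 centimeters

Rounding to 7 decimal places leaves the longitude within ±5e-08° of the true value.
At latitude 62.512° a degree of longitude spans 111000 m × cos 62.512° = 111000 × 0.4616 ≈ 51233.5 m.
East–west error: 5e-08° × 51233.5 m/° ≈ 0.00256167 m.
That is 0.00256167 m = 0.25617 cm.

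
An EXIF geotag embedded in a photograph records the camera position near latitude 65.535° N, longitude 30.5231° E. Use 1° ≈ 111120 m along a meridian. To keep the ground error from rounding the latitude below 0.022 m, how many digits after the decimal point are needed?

One degree of latitude covers 111120 m.
With N decimal places the half-ulp bound is 0.5·10⁻ᴺ°, or 0.5·10⁻ᴺ × 111120 m on the ground.
Setting 55560 × 10⁻ᴺ ≤ 0.022 gives 10ᴺ ≥ 2.525e+06, i.e. N ≥ 6.40.
So 7 decimal places suffice (0.00556 m); 6 would allow up to 0.0556 m.

7 decimal places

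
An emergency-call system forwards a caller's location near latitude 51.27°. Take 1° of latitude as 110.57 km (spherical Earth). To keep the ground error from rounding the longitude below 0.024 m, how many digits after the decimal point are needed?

At 51.27° one degree of longitude covers 110570 × cos 51.27° ≈ 110570 × 0.6257 ≈ 69178.3 m.
N decimal places → at most half a unit in the last place, 0.5 × 10⁻ᴺ° = 69178.3/2 × 10⁻ᴺ m.
Need 0.5 × 69178.3 × 10⁻ᴺ ≤ 0.024 → 10⁻ᴺ ≤ 6.939e-07, so N ≥ 6.16.
At 6 places the error can reach 0.0346 m, but 7 places keeps it to 0.00346 m.

7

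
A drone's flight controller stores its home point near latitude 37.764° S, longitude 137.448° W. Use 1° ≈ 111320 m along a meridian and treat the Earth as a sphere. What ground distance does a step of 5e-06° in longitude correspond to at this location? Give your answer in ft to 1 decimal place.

One degree of longitude here spans 111320 × cos 37.764° = 111320 × 0.7905 ≈ 88002.9 m; 5e-06° of that is 0.440015 m.
Converting: 0.440015 m × 3.2808 ft/m ≈ 1.4436 ft.

1.4 ft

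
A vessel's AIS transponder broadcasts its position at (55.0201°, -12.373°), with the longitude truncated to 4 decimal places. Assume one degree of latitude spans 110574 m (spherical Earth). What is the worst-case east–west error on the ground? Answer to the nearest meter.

6 meters

Truncating at 4 decimal places can drop up to a full unit in the last place, so the longitude may be off by as much as 0.0001°.
Parallels shrink by cos φ, so at 55.0201° a degree of longitude is 110574 × 0.5733 ≈ 63390.9 m.
So at most 0.0001° × 63390.9 ≈ 6.33909 m east–west.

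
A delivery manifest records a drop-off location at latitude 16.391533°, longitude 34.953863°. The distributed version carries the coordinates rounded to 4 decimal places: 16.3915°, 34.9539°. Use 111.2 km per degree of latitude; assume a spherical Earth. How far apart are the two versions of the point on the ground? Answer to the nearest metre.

5 metres

Δlat = 16.391533 − 16.3915 = +0.000033°; Δlon = 34.953863 − 34.9539 = -0.000037°.
North–south shift: 0.000033 × 111200 = 3.6696 m.
East–west at this latitude: -0.000037° × 111200 × cos 16.3915° ≈ -0.000037 × 106680 = -3.94717 m.
Hypotenuse of the two orthogonal shifts: √(3.6696² + 3.94717²) = 5.38945 m.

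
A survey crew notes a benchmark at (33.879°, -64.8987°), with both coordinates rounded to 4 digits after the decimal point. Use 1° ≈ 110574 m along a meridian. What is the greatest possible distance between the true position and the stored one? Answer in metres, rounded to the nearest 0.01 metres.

7.19 metres

Rounding to 4 decimal places leaves each coordinate within ±5e-05° of the true value.
N–S: 5e-05° × 110574 m/° = 5.5287 m.
East–west component at 33.879°: 5e-05° × 110574 × cos 33.879° ≈ 5e-05 × 91800.4 ≈ 4.59002 m.
The two errors are perpendicular, so the maximum displacement is √(5.5287² + 4.59002²) ≈ 7.18574 m.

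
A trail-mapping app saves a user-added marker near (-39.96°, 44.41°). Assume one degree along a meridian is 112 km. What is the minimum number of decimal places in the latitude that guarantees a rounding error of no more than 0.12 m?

6

One degree of latitude covers 112000 m.
N decimal places → at most half a unit in the last place, 0.5 × 10⁻ᴺ° = 112000/2 × 10⁻ᴺ m.
Setting 56000 × 10⁻ᴺ ≤ 0.12 gives 10ᴺ ≥ 4.667e+05, i.e. N ≥ 5.67.
At 5 places the error can reach 0.56 m, but 6 places keeps it to 0.056 m.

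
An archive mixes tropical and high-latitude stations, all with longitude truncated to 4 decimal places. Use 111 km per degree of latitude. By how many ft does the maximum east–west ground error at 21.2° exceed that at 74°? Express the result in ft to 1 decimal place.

23.9 ft

Truncating at 4 decimal places can drop up to a full unit in the last place, so the longitude may be off by as much as 0.0001°.
Error at 21.2° = 0.0001° × 111000 × cos 21.2° ≈ 11.1 × 0.9323 = 10.349 m.
Error at 74° = 0.0001° × 111000 × cos 74° ≈ 11.1 × 0.2756 = 3.0596 m.
Difference: 10.349 − 3.0596 = 7.2892 m.
Converting: 7.28922 m × 3.2808 ft/m ≈ 23.915 ft.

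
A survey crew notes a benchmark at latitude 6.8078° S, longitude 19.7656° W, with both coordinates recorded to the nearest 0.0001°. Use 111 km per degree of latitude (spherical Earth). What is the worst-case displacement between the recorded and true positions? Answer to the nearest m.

Rounding to 4 decimal places leaves each coordinate within ±5e-05° of the true value.
N–S: 5e-05° × 111000 m/° = 5.55 m.
East–west component at 6.8078°: 5e-05° × 111000 × cos 6.8078° ≈ 5e-05 × 110217 ≈ 5.51087 m.
The two errors are perpendicular, so the maximum displacement is √(5.55² + 5.51087²) ≈ 7.82126 m.

8 m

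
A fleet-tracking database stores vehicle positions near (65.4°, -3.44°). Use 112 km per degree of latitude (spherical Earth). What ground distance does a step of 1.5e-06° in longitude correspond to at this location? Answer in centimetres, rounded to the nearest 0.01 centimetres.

At 65.4° a degree of longitude is 112000 × cos 65.4° ≈ 46623.4 m, so 1.5e-06° corresponds to 0.0699352 m.
That is 0.0699352 m = 6.9935 cm.

6.99 centimetres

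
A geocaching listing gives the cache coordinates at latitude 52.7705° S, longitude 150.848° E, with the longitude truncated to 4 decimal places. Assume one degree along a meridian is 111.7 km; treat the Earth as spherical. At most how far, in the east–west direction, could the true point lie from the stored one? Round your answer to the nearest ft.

Truncating at 4 decimal places can drop up to a full unit in the last place, so the longitude may be off by as much as 0.0001°.
At latitude 52.7705° a degree of longitude spans 111700 m × cos 52.7705° = 111700 × 0.6050 ≈ 67579.5 m.
So at most 0.0001° × 67579.5 ≈ 6.75795 m east–west.
Converting: 6.75795 m × 3.2808 ft/m ≈ 22.172 ft.

22 ft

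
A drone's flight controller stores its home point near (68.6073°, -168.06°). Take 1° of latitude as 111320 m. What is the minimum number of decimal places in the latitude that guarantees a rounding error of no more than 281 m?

3 decimal places

One degree of latitude covers 111320 m.
N decimal places → at most half a unit in the last place, 0.5 × 10⁻ᴺ° = 111320/2 × 10⁻ᴺ m.
Need 0.5 × 111320 × 10⁻ᴺ ≤ 281 → 10⁻ᴺ ≤ 5.049e-03, so N ≥ 2.30.
N = 2 would give 557 m (too coarse); N = 3 gives 55.7 m ≤ 281 m.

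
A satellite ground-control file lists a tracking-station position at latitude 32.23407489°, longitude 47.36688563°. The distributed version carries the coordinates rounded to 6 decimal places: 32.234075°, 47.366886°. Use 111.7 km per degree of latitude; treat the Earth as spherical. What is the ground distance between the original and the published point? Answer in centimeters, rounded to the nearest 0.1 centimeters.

3.7 centimeters

Δlat = 32.23407489 − 32.234075 = -0.00000011°; Δlon = 47.36688563 − 47.366886 = -0.00000037°.
North–south shift: -0.00000011 × 111700 = -0.012287 m.
E–W at 32.2341°: -0.00000037° × 111700 × cos 32.2341° = -0.00000037 × 111700 × 0.8459 ≈ -0.0349592 m.
Combined displacement = (0.012287² + 0.0349592²)^½ ≈ 0.0370556 m.
That is 0.0370556 m = 3.7056 cm.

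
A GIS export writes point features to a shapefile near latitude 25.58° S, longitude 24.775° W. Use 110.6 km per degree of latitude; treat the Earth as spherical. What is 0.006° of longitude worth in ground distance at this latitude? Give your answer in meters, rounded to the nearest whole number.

599 meters

0.006° of longitude at 25.58° is 0.006 × 110600 × cos 25.58° ≈ 0.006 × 99759.4 = 598.556 m.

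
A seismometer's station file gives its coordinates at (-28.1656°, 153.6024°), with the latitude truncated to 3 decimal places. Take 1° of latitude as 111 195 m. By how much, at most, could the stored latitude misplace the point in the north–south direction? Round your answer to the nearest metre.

Truncating at 3 decimal places can drop up to a full unit in the last place, so the latitude may be off by as much as 0.001°.
North–south distance: 0.001° × 111195 m/° = 111.195 m.

111 metres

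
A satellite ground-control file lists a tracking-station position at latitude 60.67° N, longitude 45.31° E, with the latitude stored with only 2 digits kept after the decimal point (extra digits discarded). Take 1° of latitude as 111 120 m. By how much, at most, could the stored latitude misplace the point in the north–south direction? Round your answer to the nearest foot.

Truncating at 2 decimal places can drop up to a full unit in the last place, so the latitude may be off by as much as 0.01°.
So the N–S error is at most 0.01 × 111120 = 1111.2 m.
In feet: 1111.2 m ÷ 0.3048 ≈ 3645.7 ft.

3646 feet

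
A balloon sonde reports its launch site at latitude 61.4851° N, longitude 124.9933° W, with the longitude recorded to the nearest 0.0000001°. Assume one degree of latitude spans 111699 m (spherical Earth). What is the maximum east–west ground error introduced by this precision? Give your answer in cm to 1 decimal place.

Rounding to 7 decimal places leaves the longitude within ±5e-08° of the true value.
Parallels shrink by cos φ, so at 61.4851° a degree of longitude is 111699 × 0.4774 ≈ 53323.7 m.
So at most 5e-08° × 53323.7 ≈ 0.00266618 m east–west.
That is 0.00266618 m = 0.26662 cm.

0.3 cm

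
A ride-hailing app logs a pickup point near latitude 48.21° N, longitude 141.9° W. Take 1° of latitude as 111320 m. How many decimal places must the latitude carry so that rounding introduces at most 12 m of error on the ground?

4

One degree of latitude covers 111320 m.
N decimal places → at most half a unit in the last place, 0.5 × 10⁻ᴺ° = 111320/2 × 10⁻ᴺ m.
Need 0.5 × 111320 × 10⁻ᴺ ≤ 12 → 10⁻ᴺ ≤ 2.156e-04, so N ≥ 3.67.
N = 3 would give 55.7 m (too coarse); N = 4 gives 5.57 m ≤ 12 m.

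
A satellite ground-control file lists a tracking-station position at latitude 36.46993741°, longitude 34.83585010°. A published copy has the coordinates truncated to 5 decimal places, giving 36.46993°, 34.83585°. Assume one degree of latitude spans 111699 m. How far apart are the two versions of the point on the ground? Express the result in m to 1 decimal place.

The latitude changed by +0.00000741° and the longitude by +0.00000010°.
N–S: 0.00000741° × 111699 m/° = 0.82769 m.
East–west at this latitude: 0.00000010° × 111699 × cos 36.4699° ≈ 0.00000010 × 89824.9 = 0.00898249 m.
Hypotenuse of the two orthogonal shifts: √(0.82769² + 0.00898249²) = 0.827738 m.

0.8 m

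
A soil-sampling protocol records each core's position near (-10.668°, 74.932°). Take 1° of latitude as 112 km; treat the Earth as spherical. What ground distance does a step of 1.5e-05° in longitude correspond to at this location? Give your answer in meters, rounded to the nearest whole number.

2 meters

At 10.668° a degree of longitude is 112000 × cos 10.668° ≈ 110064 m, so 1.5e-05° corresponds to 1.65096 m.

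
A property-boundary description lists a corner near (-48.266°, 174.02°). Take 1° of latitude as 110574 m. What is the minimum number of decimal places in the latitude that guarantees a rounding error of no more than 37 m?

4

One degree of latitude covers 110574 m.
N decimal places → at most half a unit in the last place, 0.5 × 10⁻ᴺ° = 110574/2 × 10⁻ᴺ m.
Need 0.5 × 110574 × 10⁻ᴺ ≤ 37 → 10⁻ᴺ ≤ 6.692e-04, so N ≥ 3.17.
So 4 decimal places suffice (5.53 m); 3 would allow up to 55.3 m.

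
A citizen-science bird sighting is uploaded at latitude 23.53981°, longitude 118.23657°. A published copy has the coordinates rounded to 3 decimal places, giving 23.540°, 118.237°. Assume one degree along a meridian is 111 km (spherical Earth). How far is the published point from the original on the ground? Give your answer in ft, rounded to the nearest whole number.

159 ft

The latitude changed by -0.00019° and the longitude by -0.00043°.
N–S: -0.00019° × 111000 m/° = -21.09 m.
East–west at this latitude: -0.00043° × 111000 × cos 23.54° ≈ -0.00043 × 101763 = -43.758 m.
Combined displacement = (21.09² + 43.758²)^½ ≈ 48.5752 m.
Converting: 48.5752 m × 3.2808 ft/m ≈ 159.37 ft.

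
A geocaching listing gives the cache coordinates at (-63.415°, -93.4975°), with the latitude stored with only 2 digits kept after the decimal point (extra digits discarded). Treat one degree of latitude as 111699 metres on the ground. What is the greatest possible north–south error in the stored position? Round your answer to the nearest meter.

Truncating at 2 decimal places can drop up to a full unit in the last place, so the latitude may be off by as much as 0.01°.
So the N–S error is at most 0.01 × 111699 = 1116.99 m.

1117 meters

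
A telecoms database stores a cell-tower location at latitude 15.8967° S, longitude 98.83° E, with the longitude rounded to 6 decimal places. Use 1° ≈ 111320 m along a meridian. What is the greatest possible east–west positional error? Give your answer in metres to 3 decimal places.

0.054 metres

Rounding to 6 decimal places leaves the longitude within ±5e-07° of the true value.
At latitude 15.8967° a degree of longitude spans 111320 m × cos 15.8967° = 111320 × 0.9618 ≈ 107063 m.
Maximum E–W displacement: 5e-07 × 107063 = 0.0535314 m.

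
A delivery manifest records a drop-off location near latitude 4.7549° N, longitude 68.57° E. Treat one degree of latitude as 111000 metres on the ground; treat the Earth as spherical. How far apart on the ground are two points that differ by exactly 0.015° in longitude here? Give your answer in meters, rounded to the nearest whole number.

1659 meters

At 4.7549° a degree of longitude is 111000 × cos 4.7549° ≈ 110618 m, so 0.015° corresponds to 1659.27 m.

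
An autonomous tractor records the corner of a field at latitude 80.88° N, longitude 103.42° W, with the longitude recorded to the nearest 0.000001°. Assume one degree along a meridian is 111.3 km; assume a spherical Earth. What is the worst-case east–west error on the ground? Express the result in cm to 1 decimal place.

0.9 cm

Rounding to 6 decimal places leaves the longitude within ±5e-07° of the true value.
Parallels shrink by cos φ, so at 80.88° a degree of longitude is 111300 × 0.1585 ≈ 17641.4 m.
East–west error: 5e-07° × 17641.4 m/° ≈ 0.00882068 m.
That is 0.00882068 m = 0.88207 cm.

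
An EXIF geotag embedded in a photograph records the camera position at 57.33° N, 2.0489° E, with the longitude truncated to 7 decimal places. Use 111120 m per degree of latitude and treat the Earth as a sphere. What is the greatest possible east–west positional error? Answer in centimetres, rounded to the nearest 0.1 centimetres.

Truncating at 7 decimal places can drop up to a full unit in the last place, so the longitude may be off by as much as 1e-07°.
Parallels shrink by cos φ, so at 57.33° a degree of longitude is 111120 × 0.5398 ≈ 59982.5 m.
Maximum E–W displacement: 1e-07 × 59982.5 = 0.00599825 m.
That is 0.00599825 m = 0.59983 cm.

0.6 centimetres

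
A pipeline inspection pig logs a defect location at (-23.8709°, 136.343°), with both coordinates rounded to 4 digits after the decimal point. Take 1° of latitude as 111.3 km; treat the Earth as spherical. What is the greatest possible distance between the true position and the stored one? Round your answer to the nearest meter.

Rounding to 4 decimal places leaves each coordinate within ±5e-05° of the true value.
North–south component: 5e-05° × 111300 = 5.565 m.
East–west component at 23.8709°: 5e-05° × 111300 × cos 23.8709° ≈ 5e-05 × 101779 ≈ 5.08897 m.
The two errors are perpendicular, so the maximum displacement is √(5.565² + 5.08897²) ≈ 7.54101 m.

8 meters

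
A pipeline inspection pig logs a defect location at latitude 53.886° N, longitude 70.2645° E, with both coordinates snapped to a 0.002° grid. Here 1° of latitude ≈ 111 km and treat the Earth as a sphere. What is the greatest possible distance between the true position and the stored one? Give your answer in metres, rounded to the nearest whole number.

With a 0.002° grid the true value lies within half a step, ±0.002°/2 = ±0.001°, of the stored one.
North–south component: 0.001° × 111000 = 111 m.
E–W at 53.886°: 0.001° × 111000 × cos 53.886° = 0.001 × 111000 × 0.5894 ≈ 65.4227 m.
Combining orthogonally: (111² + 65.4227²)^½ ≈ 128.845 m.

129 metres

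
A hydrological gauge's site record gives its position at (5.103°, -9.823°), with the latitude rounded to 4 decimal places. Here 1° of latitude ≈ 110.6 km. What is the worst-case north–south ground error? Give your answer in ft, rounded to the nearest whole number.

18 ft

Rounding to 4 decimal places leaves the latitude within ±5e-05° of the true value.
North–south distance: 5e-05° × 110600 m/° = 5.53 m.
Converting: 5.53 m × 3.2808 ft/m ≈ 18.143 ft.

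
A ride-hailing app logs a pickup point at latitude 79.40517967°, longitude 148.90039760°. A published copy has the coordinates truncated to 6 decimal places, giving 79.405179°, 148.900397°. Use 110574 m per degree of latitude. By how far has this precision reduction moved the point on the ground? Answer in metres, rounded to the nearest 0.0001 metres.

0.0751 metres

Δlat = 79.40517967 − 79.405179 = +0.00000067°; Δlon = 148.90039760 − 148.900397 = +0.00000060°.
North–south shift: 0.00000067 × 110574 = 0.0740846 m.
East–west at this latitude: 0.00000060° × 110574 × cos 79.4052° ≈ 0.00000060 × 20330.4 = 0.0121982 m.
Distance: √(0.0740846² + 0.0121982²) ≈ 0.0750821 m.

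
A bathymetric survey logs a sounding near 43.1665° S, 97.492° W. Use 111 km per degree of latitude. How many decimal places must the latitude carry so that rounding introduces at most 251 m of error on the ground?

One degree of latitude covers 111000 m.
With N decimal places the half-ulp bound is 0.5·10⁻ᴺ°, or 0.5·10⁻ᴺ × 111000 m on the ground.
Need 0.5 × 111000 × 10⁻ᴺ ≤ 251 → 10⁻ᴺ ≤ 4.523e-03, so N ≥ 2.34.
At 2 places the error can reach 555 m, but 3 places keeps it to 55.5 m.

3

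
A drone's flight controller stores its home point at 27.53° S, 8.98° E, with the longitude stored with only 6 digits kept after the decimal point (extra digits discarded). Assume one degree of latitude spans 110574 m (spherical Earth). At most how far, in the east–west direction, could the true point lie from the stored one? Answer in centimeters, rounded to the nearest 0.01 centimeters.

Truncating at 6 decimal places can drop up to a full unit in the last place, so the longitude may be off by as much as 1e-06°.
Parallels shrink by cos φ, so at 27.53° a degree of longitude is 110574 × 0.8868 ≈ 98053.6 m.
Maximum E–W displacement: 1e-06 × 98053.6 = 0.0980536 m.
That is 0.0980536 m = 9.8054 cm.

9.81 centimeters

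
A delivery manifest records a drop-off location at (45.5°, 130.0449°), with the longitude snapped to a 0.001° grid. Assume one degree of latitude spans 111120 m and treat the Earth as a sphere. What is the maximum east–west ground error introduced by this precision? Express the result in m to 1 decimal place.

With a 0.001° grid the true value lies within half a step, ±0.001°/2 = ±0.0005°, of the stored one.
Parallels shrink by cos φ, so at 45.5° a degree of longitude is 111120 × 0.7009 ≈ 77885 m.
East–west error: 0.0005° × 77885 m/° ≈ 38.9425 m.

38.9 m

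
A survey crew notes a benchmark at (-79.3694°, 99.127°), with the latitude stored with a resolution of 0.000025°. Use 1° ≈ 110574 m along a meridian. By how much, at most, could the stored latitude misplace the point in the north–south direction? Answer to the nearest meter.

With a 0.000025° grid the true value lies within half a step, ±0.000025°/2 = ±1.25e-05°, of the stored one.
North–south distance: 1.25e-05° × 110574 m/° = 1.38218 m.

1 meters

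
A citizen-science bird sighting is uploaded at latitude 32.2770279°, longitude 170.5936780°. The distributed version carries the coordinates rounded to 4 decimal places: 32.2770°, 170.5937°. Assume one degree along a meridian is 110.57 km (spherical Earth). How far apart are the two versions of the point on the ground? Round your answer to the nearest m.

4 m

Δlat = 32.2770279 − 32.2770 = +0.0000279°; Δlon = 170.5936780 − 170.5937 = -0.0000220°.
N–S: 0.0000279° × 110570 m/° = 3.0849 m.
East–west at this latitude: -0.0000220° × 110570 × cos 32.277° ≈ -0.0000220 × 93484.3 = -2.05665 m.
Combined displacement = (3.0849² + 2.05665²)^½ ≈ 3.70762 m.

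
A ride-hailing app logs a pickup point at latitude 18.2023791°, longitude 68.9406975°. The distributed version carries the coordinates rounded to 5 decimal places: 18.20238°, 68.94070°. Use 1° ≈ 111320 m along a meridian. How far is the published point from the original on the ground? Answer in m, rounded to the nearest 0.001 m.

0.283 m

The latitude changed by -0.0000009° and the longitude by -0.0000025°.
North–south shift: -0.0000009 × 111320 = -0.100188 m.
E–W at 18.2024°: -0.0000025° × 111320 × cos 18.2024° = -0.0000025 × 111320 × 0.9500 ≈ -0.264374 m.
Combined displacement = (0.100188² + 0.264374²)^½ ≈ 0.282721 m.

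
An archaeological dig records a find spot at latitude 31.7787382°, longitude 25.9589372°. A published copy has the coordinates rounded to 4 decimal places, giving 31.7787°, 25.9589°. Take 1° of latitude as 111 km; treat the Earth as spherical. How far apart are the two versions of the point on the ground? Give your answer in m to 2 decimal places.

5.50 m

Δlat = 31.7787382 − 31.7787 = +0.0000382°; Δlon = 25.9589372 − 25.9589 = +0.0000372°.
North–south shift: 0.0000382 × 111000 = 4.2402 m.
E–W at 31.7787°: 0.0000372° × 111000 × cos 31.7787° = 0.0000372 × 111000 × 0.8501 ≈ 3.51019 m.
Hypotenuse of the two orthogonal shifts: √(4.2402² + 3.51019²) = 5.50461 m.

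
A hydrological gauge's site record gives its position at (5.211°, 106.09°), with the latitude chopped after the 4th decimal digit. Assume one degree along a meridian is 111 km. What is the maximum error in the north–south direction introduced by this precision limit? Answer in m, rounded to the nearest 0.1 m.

11.1 m

Truncating at 4 decimal places can drop up to a full unit in the last place, so the latitude may be off by as much as 0.0001°.
So the N–S error is at most 0.0001 × 111000 = 11.1 m.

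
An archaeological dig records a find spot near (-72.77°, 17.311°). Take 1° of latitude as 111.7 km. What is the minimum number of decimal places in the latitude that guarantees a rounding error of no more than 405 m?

One degree of latitude covers 111700 m.
With N decimal places the half-ulp bound is 0.5·10⁻ᴺ°, or 0.5·10⁻ᴺ × 111700 m on the ground.
Setting 55850 × 10⁻ᴺ ≤ 405 gives 10ᴺ ≥ 137.9, i.e. N ≥ 2.14.
N = 2 would give 558 m (too coarse); N = 3 gives 55.9 m ≤ 405 m.

3 decimal places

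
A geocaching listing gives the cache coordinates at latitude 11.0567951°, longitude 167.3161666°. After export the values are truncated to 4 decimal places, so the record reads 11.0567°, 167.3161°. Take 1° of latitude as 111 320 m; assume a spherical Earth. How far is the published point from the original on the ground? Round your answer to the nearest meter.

13 meters

The latitude changed by +0.0000951° and the longitude by +0.0000666°.
N–S: 0.0000951° × 111320 m/° = 10.5865 m.
E–W at 11.0567°: 0.0000666° × 111320 × cos 11.0567° = 0.0000666 × 111320 × 0.9814 ≈ 7.27629 m.
Combined displacement = (10.5865² + 7.27629²)^½ ≈ 12.846 m.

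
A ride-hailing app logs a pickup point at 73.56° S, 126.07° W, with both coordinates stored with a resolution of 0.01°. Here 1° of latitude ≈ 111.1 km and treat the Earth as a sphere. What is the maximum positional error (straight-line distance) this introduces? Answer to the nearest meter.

With a 0.01° grid the true value lies within half a step, ±0.01°/2 = ±0.005°, of the stored one.
Latitude error → 0.005 × 111100 = 555.5 m along the meridian.
E–W at 73.56°: 0.005° × 111100 × cos 73.56° = 0.005 × 111100 × 0.2830 ≈ 157.213 m.
Worst case both components are at the extreme and orthogonal: √(555.5² + 157.213²) ≈ 577.318 m.

577 meters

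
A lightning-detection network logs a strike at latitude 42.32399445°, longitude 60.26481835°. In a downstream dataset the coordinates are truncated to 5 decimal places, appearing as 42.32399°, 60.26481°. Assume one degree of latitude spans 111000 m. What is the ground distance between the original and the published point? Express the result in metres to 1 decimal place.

0.8 metres

The latitude changed by +0.00000445° and the longitude by +0.00000835°.
North–south shift: 0.00000445 × 111000 = 0.49395 m.
East–west at this latitude: 0.00000835° × 111000 × cos 42.324° ≈ 0.00000835 × 82067.8 = 0.685266 m.
Hypotenuse of the two orthogonal shifts: √(0.49395² + 0.685266²) = 0.844734 m.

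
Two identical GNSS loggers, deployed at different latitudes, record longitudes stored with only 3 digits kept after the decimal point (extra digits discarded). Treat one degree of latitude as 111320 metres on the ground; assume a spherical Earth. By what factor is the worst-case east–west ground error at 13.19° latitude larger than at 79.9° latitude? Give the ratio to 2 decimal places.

5.55

Truncating at 3 decimal places can drop up to a full unit in the last place, so the longitude may be off by as much as 0.001°.
Error at 13.19° = 0.001° × 111320 × cos 13.19° ≈ 111.32 × 0.9736 = 108.38 m.
Error at 79.9° = 0.001° × 111320 × cos 79.9° ≈ 111.32 × 0.1754 = 19.522 m.
Ratio: 108.38 / 19.522 = cos 13.19° / cos 79.9° ≈ 5.5519.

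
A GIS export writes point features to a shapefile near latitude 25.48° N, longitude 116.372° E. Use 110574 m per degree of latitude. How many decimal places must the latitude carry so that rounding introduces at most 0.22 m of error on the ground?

6

One degree of latitude covers 110574 m.
N decimal places → at most half a unit in the last place, 0.5 × 10⁻ᴺ° = 110574/2 × 10⁻ᴺ m.
Need 0.5 × 110574 × 10⁻ᴺ ≤ 0.22 → 10⁻ᴺ ≤ 3.979e-06, so N ≥ 5.40.
At 5 places the error can reach 0.553 m, but 6 places keeps it to 0.0553 m.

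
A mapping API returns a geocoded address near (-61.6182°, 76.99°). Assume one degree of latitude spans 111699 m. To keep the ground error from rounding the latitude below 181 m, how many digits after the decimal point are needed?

One degree of latitude covers 111699 m.
N decimal places → at most half a unit in the last place, 0.5 × 10⁻ᴺ° = 111699/2 × 10⁻ᴺ m.
Setting 55849.5 × 10⁻ᴺ ≤ 181 gives 10ᴺ ≥ 308.6, i.e. N ≥ 2.49.
So 3 decimal places suffice (55.8 m); 2 would allow up to 558 m.

3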